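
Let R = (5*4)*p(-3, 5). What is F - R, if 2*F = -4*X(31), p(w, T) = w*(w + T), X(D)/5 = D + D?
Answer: -500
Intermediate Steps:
X(D) = 10*D (X(D) = 5*(D + D) = 5*(2*D) = 10*D)
p(w, T) = w*(T + w)
F = -620 (F = (-40*31)/2 = (-4*310)/2 = (1/2)*(-1240) = -620)
R = -120 (R = (5*4)*(-3*(5 - 3)) = 20*(-3*2) = 20*(-6) = -120)
F - R = -620 - 1*(-120) = -620 + 120 = -500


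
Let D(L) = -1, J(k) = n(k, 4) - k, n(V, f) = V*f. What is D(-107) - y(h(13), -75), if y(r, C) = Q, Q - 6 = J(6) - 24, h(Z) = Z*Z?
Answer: -1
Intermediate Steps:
h(Z) = Z**2
J(k) = 3*k (J(k) = k*4 - k = 4*k - k = 3*k)
Q = 0 (Q = 6 + (3*6 - 24) = 6 + (18 - 24) = 6 - 6 = 0)
y(r, C) = 0
D(-107) - y(h(13), -75) = -1 - 1*0 = -1 + 0 = -1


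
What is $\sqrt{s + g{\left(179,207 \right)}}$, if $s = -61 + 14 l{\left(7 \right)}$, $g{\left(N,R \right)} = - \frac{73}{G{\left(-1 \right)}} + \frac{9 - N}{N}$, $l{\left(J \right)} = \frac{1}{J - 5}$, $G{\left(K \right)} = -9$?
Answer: $\frac{i \sqrt{13506803}}{537} \approx 6.8439 i$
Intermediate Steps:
$l{\left(J \right)} = \frac{1}{-5 + J}$
$g{\left(N,R \right)} = \frac{73}{9} + \frac{9 - N}{N}$ ($g{\left(N,R \right)} = - \frac{73}{-9} + \frac{9 - N}{N} = \left(-73\right) \left(- \frac{1}{9}\right) + \frac{9 - N}{N} = \frac{73}{9} + \frac{9 - N}{N}$)
$s = -54$ ($s = -61 + \frac{14}{-5 + 7} = -61 + \frac{14}{2} = -61 + 14 \cdot \frac{1}{2} = -61 + 7 = -54$)
$\sqrt{s + g{\left(179,207 \right)}} = \sqrt{-54 + \left(\frac{64}{9} + \frac{9}{179}\right)} = \sqrt{-54 + \frac{11537}{1611}} = \sqrt{- \frac{75457}{1611}} = \frac{i \sqrt{13506803}}{537}$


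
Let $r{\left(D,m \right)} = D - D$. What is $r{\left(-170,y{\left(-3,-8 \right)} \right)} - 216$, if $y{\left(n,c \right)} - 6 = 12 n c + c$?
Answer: $-216$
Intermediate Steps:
$y{\left(n,c \right)} = 6 + c + 12 c n$ ($y{\left(n,c \right)} = 6 + \left(12 n c + c\right) = 6 + \left(12 c n + c\right) = 6 + \left(c + 12 c n\right) = 6 + c + 12 c n$)
$r{\left(D,m \right)} = 0$
$r{\left(-170,y{\left(-3,-8 \right)} \right)} - 216 = 0 - 216 = -216$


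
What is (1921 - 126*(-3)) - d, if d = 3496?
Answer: -1197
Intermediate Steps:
(1921 - 126*(-3)) - d = (1921 - 126*(-3)) - 1*3496 = (1921 - 1*(-378)) - 3496 = (1921 + 378) - 3496 = 2299 - 3496 = -1197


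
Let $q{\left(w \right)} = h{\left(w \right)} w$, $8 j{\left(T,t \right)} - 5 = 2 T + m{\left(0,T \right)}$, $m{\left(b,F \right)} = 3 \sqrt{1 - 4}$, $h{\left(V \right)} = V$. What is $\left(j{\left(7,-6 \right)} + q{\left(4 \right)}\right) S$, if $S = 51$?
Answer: $\frac{7497}{8} + \frac{153 i \sqrt{3}}{8} \approx 937.13 + 33.125 i$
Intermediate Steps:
$m{\left(b,F \right)} = 3 i \sqrt{3}$ ($m{\left(b,F \right)} = 3 \sqrt{-3} = 3 i \sqrt{3}$)
$j{\left(T,t \right)} = \frac{5}{8} + \frac{T}{4} + \frac{3 i \sqrt{3}}{8}$ ($j{\left(T,t \right)} = \frac{5}{8} + \frac{2 T + 3 i \sqrt{3}}{8} = \frac{5}{8} + \left(\frac{T}{4} + \frac{3 i \sqrt{3}}{8}\right) = \frac{5}{8} + \frac{T}{4} + \frac{3 i \sqrt{3}}{8}$)
$q{\left(w \right)} = w^{2}$ ($q{\left(w \right)} = w w = w^{2}$)
$\left(j{\left(7,-6 \right)} + q{\left(4 \right)}\right) S = \left(\left(\frac{5}{8} + \frac{1}{4} \cdot 7 + \frac{3 i \sqrt{3}}{8}\right) + 4^{2}\right) 51 = \left(\left(\frac{5}{8} + \frac{7}{4} + \frac{3 i \sqrt{3}}{8}\right) + 16\right) 51 = \left(\left(\frac{19}{8} + \frac{3 i \sqrt{3}}{8}\right) + 16\right) 51 = \left(\frac{147}{8} + \frac{3 i \sqrt{3}}{8}\right) 51 = \frac{7497}{8} + \frac{153 i \sqrt{3}}{8}$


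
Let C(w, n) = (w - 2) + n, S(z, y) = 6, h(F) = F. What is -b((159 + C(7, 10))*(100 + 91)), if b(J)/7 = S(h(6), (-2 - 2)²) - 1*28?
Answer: 154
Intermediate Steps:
C(w, n) = -2 + n + w (C(w, n) = (-2 + w) + n = -2 + n + w)
b(J) = -154 (b(J) = 7*(6 - 1*28) = 7*(6 - 28) = 7*(-22) = -154)
-b((159 + C(7, 10))*(100 + 91)) = -1*(-154) = 154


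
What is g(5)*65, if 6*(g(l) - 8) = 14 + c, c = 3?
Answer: 4225/6 ≈ 704.17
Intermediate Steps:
g(l) = 65/6 (g(l) = 8 + (14 + 3)/6 = 8 + (⅙)*17 = 8 + 17/6 = 65/6)
g(5)*65 = (65/6)*65 = 4225/6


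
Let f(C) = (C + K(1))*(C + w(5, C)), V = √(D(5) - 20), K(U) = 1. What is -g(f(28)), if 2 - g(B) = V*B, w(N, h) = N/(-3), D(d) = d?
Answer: -2 + 2291*I*√15/3 ≈ -2.0 + 2957.7*I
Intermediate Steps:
w(N, h) = -N/3 (w(N, h) = N*(-⅓) = -N/3)
V = I*√15 (V = √(5 - 20) = √(-15) = I*√15 ≈ 3.873*I)
f(C) = (1 + C)*(-5/3 + C) (f(C) = (C + 1)*(C - ⅓*5) = (1 + C)*(C - 5/3) = (1 + C)*(-5/3 + C))
g(B) = 2 - I*B*√15 (g(B) = 2 - I*√15*B = 2 - I*B*√15)
-g(f(28)) = -(2 - I*(-5/3 + 28² - ⅔*28)*√15) = -(2 - I*(-5/3 + 784 - 56/3)*√15) = -(2 - 1*I*2291/3*√15) = -(2 - 2291*I*√15/3) = -2 + 2291*I*√15/3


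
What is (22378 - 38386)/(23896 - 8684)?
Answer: -4002/3803 ≈ -1.0523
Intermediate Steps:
(22378 - 38386)/(23896 - 8684) = -16008/15212 = -16008*1/15212 = -4002/3803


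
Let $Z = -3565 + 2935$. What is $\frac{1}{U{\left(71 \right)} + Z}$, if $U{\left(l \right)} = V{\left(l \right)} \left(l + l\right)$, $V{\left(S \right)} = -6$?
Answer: $- \frac{1}{1482} \approx -0.00067476$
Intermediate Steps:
$Z = -630$
$U{\left(l \right)} = - 12 l$ ($U{\left(l \right)} = - 6 \left(l + l\right) = - 6 \cdot 2 l = - 12 l$)
$\frac{1}{U{\left(71 \right)} + Z} = \frac{1}{\left(-12\right) 71 - 630} = \frac{1}{-852 - 630} = \frac{1}{-1482} = - \frac{1}{1482}$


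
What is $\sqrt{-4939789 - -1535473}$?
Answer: $2 i \sqrt{851079} \approx 1845.1 i$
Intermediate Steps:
$\sqrt{-4939789 - -1535473} = \sqrt{-4939789 + \left(-109030 + 1644503\right)} = \sqrt{-4939789 + 1535473} = \sqrt{-3404316} = 2 i \sqrt{851079}$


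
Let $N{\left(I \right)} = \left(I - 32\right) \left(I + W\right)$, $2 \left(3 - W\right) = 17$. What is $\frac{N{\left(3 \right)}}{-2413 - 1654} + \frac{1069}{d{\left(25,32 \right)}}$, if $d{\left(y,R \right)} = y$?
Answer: $\frac{8691621}{203350} \approx 42.742$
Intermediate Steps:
$W = - \frac{11}{2}$ ($W = 3 - \frac{17}{2} = - \frac{11}{2} \approx -5.5$)
$N{\left(I \right)} = \left(-32 + I\right) \left(- \frac{11}{2} + I\right)$ ($N{\left(I \right)} = \left(I - 32\right) \left(I - \frac{11}{2}\right) = \left(-32 + I\right) \left(- \frac{11}{2} + I\right)$)
$\frac{N{\left(3 \right)}}{-2413 - 1654} + \frac{1069}{d{\left(25,32 \right)}} = \frac{176 + 3^{2} - \frac{225}{2}}{-2413 - 1654} + \frac{1069}{25} = \frac{176 + 9 - \frac{225}{2}}{-4067} + 1069 \cdot \frac{1}{25} = \frac{145}{2} \left(- \frac{1}{4067}\right) + \frac{1069}{25} = - \frac{145}{8134} + \frac{1069}{25} = \frac{8691621}{203350}$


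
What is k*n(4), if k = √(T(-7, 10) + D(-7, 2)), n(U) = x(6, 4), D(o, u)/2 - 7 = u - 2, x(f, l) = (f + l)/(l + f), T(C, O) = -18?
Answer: 2*I ≈ 2.0*I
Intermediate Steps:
x(f, l) = 1 (x(f, l) = (f + l)/(f + l) = 1)
D(o, u) = 10 + 2*u (D(o, u) = 14 + 2*(u - 2) = 14 + 2*(-2 + u) = 14 + (-4 + 2*u) = 10 + 2*u)
n(U) = 1
k = 2*I (k = √(-18 + (10 + 2*2)) = √(-18 + (10 + 4)) = √(-18 + 14) = √(-4) = 2*I ≈ 2.0*I)
k*n(4) = (2*I)*1 = 2*I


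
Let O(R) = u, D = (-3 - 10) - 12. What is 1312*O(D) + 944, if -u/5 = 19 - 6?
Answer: -84336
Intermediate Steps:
D = -25 (D = -13 - 12 = -25)
u = -65 (u = -5*(19 - 6) = -5*13 = -65)
O(R) = -65
1312*O(D) + 944 = 1312*(-65) + 944 = -85280 + 944 = -84336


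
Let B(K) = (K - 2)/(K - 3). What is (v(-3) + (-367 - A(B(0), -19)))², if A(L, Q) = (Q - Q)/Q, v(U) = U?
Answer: 136900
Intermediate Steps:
B(K) = (-2 + K)/(-3 + K)
A(L, Q) = 0 (A(L, Q) = 0/Q = 0)
(v(-3) + (-367 - A(B(0), -19)))² = (-3 + (-367 - 1*0))² = (-3 + (-367 + 0))² = (-3 - 367)² = (-370)² = 136900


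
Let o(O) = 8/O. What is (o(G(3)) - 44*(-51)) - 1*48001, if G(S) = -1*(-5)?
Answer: -228777/5 ≈ -45755.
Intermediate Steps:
G(S) = 5
(o(G(3)) - 44*(-51)) - 1*48001 = (8/5 - 44*(-51)) - 1*48001 = (8*(⅕) + 2244) - 48001 = (8/5 + 2244) - 48001 = 11228/5 - 48001 = -228777/5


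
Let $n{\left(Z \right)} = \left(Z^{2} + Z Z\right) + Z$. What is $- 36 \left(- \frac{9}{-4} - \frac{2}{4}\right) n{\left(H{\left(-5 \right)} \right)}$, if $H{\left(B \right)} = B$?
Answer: $-2835$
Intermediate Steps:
$n{\left(Z \right)} = Z + 2 Z^{2}$ ($n{\left(Z \right)} = \left(Z^{2} + Z^{2}\right) + Z = 2 Z^{2} + Z = Z + 2 Z^{2}$)
$- 36 \left(- \frac{9}{-4} - \frac{2}{4}\right) n{\left(H{\left(-5 \right)} \right)} = - 36 \left(- \frac{9}{-4} - \frac{2}{4}\right) \left(- 5 \left(1 + 2 \left(-5\right)\right)\right) = - 36 \left(\left(-9\right) \left(- \frac{1}{4}\right) - \frac{1}{2}\right) \left(- 5 \left(1 - 10\right)\right) = - 36 \left(\frac{9}{4} - \frac{1}{2}\right) \left(\left(-5\right) \left(-9\right)\right) = \left(-36\right) \frac{7}{4} \cdot 45 = \left(-63\right) 45 = -2835$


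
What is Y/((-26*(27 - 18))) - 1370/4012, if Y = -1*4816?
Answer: 4750303/234702 ≈ 20.240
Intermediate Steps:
Y = -4816
Y/((-26*(27 - 18))) - 1370/4012 = -4816*(-1/(26*(27 - 18))) - 1370/4012 = -4816/((-26*9)) - 1370*1/4012 = -4816/(-234) - 685/2006 = -4816*(-1/234) - 685/2006 = 2408/117 - 685/2006 = 4750303/234702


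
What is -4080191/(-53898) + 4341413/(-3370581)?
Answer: 4506206927699/60555858246 ≈ 74.414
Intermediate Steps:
-4080191/(-53898) + 4341413/(-3370581) = -4080191*(-1/53898) + 4341413*(-1/3370581) = 4080191/53898 - 4341413/3370581 = 4506206927699/60555858246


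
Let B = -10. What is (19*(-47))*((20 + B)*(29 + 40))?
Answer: -616170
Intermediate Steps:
(19*(-47))*((20 + B)*(29 + 40)) = (19*(-47))*((20 - 10)*(29 + 40)) = -8930*69 = -893*690 = -616170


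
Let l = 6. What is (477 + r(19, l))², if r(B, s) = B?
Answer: 246016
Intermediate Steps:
(477 + r(19, l))² = (477 + 19)² = 496² = 246016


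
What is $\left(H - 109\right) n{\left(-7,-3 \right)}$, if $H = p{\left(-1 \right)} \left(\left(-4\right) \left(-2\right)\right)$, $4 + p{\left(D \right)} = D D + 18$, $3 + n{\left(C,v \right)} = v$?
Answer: $-66$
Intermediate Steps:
$n{\left(C,v \right)} = -3 + v$
$p{\left(D \right)} = 14 + D^{2}$ ($p{\left(D \right)} = -4 + \left(D D + 18\right) = -4 + \left(D^{2} + 18\right) = -4 + \left(18 + D^{2}\right) = 14 + D^{2}$)
$H = 120$ ($H = \left(14 + \left(-1\right)^{2}\right) \left(\left(-4\right) \left(-2\right)\right) = \left(14 + 1\right) 8 = 15 \cdot 8 = 120$)
$\left(H - 109\right) n{\left(-7,-3 \right)} = \left(120 - 109\right) \left(-3 - 3\right) = 11 \left(-6\right) = -66$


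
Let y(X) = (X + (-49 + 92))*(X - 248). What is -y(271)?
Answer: -7222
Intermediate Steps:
y(X) = (-248 + X)*(43 + X) (y(X) = (X + 43)*(-248 + X) = (43 + X)*(-248 + X) = (-248 + X)*(43 + X))
-y(271) = -(-10664 + 271² - 205*271) = -(-10664 + 73441 - 55555) = -1*7222 = -7222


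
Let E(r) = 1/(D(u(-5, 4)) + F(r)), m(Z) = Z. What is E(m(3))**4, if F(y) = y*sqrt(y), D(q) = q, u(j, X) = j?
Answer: (5 - 3*sqrt(3))**(-4) ≈ 675.50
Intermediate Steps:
F(y) = y**(3/2)
E(r) = 1/(-5 + r**(3/2))
E(m(3))**4 = (1/(-5 + 3**(3/2)))**4 = (1/(-5 + 3*sqrt(3)))**4 = (-5 + 3*sqrt(3))**(-4)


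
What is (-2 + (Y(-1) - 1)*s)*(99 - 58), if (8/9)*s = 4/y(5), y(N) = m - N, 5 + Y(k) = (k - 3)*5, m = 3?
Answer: 4633/2 ≈ 2316.5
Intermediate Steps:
Y(k) = -20 + 5*k (Y(k) = -5 + (k - 3)*5 = -5 + (-3 + k)*5 = -5 + (-15 + 5*k) = -20 + 5*k)
y(N) = 3 - N
s = -9/4 (s = 9*(4/(3 - 1*5))/8 = 9*(4/(3 - 5))/8 = 9*(4/(-2))/8 = 9*(4*(-½))/8 = (9/8)*(-2) = -9/4 ≈ -2.2500)
(-2 + (Y(-1) - 1)*s)*(99 - 58) = (-2 + ((-20 + 5*(-1)) - 1)*(-9/4))*(99 - 58) = (-2 + ((-20 - 5) - 1)*(-9/4))*41 = (-2 + (-25 - 1)*(-9/4))*41 = (-2 - 26*(-9/4))*41 = (-2 + 117/2)*41 = (113/2)*41 = 4633/2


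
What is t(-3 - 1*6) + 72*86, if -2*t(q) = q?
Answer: 12393/2 ≈ 6196.5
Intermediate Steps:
t(q) = -q/2
t(-3 - 1*6) + 72*86 = -(-3 - 1*6)/2 + 72*86 = -(-3 - 6)/2 + 6192 = -½*(-9) + 6192 = 9/2 + 6192 = 12393/2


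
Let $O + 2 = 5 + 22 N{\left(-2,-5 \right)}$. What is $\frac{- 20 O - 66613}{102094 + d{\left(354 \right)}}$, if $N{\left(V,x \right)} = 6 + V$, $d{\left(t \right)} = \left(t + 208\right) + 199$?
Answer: $- \frac{22811}{34285} \approx -0.66533$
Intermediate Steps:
$d{\left(t \right)} = 407 + t$ ($d{\left(t \right)} = \left(208 + t\right) + 199 = 407 + t$)
$O = 91$ ($O = -2 + \left(5 + 22 \left(6 - 2\right)\right) = -2 + \left(5 + 22 \cdot 4\right) = -2 + \left(5 + 88\right) = -2 + 93 = 91$)
$\frac{- 20 O - 66613}{102094 + d{\left(354 \right)}} = \frac{\left(-20\right) 91 - 66613}{102094 + \left(407 + 354\right)} = \frac{-1820 - 66613}{102094 + 761} = - \frac{68433}{102855} = \left(-68433\right) \frac{1}{102855} = - \frac{22811}{34285}$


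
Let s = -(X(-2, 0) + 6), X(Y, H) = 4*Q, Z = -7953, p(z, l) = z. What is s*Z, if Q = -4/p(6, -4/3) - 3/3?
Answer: -5302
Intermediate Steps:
Q = -5/3 (Q = -4/6 - 3/3 = -4*⅙ - 3*⅓ = -⅔ - 1 = -5/3 ≈ -1.6667)
X(Y, H) = -20/3 (X(Y, H) = 4*(-5/3) = -20/3)
s = ⅔ (s = -(-20/3 + 6) = -1*(-⅔) = ⅔ ≈ 0.66667)
s*Z = (⅔)*(-7953) = -5302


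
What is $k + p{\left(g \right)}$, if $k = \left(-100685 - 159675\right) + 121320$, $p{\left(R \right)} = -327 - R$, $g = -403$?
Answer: $-138964$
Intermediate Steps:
$k = -139040$ ($k = -260360 + 121320 = -139040$)
$k + p{\left(g \right)} = -139040 - -76 = -139040 + \left(-327 + 403\right) = -139040 + 76 = -138964$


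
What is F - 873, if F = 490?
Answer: -383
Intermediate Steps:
F - 873 = 490 - 873 = -383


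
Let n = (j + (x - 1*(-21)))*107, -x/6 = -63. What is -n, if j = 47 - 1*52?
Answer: -42158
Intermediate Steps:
x = 378 (x = -6*(-63) = 378)
j = -5 (j = 47 - 52 = -5)
n = 42158 (n = (-5 + (378 - 1*(-21)))*107 = (-5 + (378 + 21))*107 = (-5 + 399)*107 = 394*107 = 42158)
-n = -1*42158 = -42158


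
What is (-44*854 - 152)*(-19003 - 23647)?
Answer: 1609099200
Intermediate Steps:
(-44*854 - 152)*(-19003 - 23647) = (-37576 - 152)*(-42650) = -37728*(-42650) = 1609099200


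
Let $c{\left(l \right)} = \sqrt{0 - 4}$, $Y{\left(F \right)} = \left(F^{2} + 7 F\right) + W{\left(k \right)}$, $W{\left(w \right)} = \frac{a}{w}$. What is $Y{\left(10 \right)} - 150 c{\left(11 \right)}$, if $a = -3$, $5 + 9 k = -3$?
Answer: $\frac{1387}{8} - 300 i \approx 173.38 - 300.0 i$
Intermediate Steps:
$k = - \frac{8}{9}$ ($k = - \frac{5}{9} + \frac{1}{9} \left(-3\right) = - \frac{5}{9} - \frac{1}{3} = - \frac{8}{9} \approx -0.88889$)
$W{\left(w \right)} = - \frac{3}{w}$
$Y{\left(F \right)} = \frac{27}{8} + F^{2} + 7 F$ ($Y{\left(F \right)} = \left(F^{2} + 7 F\right) - \frac{3}{- \frac{8}{9}} = \left(F^{2} + 7 F\right) - - \frac{27}{8} = \left(F^{2} + 7 F\right) + \frac{27}{8} = \frac{27}{8} + F^{2} + 7 F$)
$c{\left(l \right)} = 2 i$ ($c{\left(l \right)} = \sqrt{-4} = 2 i$)
$Y{\left(10 \right)} - 150 c{\left(11 \right)} = \left(\frac{27}{8} + 10^{2} + 7 \cdot 10\right) - 150 \cdot 2 i = \left(\frac{27}{8} + 100 + 70\right) - 300 i = \frac{1387}{8} - 300 i$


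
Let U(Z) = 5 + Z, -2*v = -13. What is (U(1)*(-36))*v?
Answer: -1404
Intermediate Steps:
v = 13/2 (v = -1/2*(-13) = 13/2 ≈ 6.5000)
(U(1)*(-36))*v = ((5 + 1)*(-36))*(13/2) = (6*(-36))*(13/2) = -216*13/2 = -1404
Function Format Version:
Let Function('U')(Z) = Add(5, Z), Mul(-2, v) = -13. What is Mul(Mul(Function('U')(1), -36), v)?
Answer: -1404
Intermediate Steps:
v = Rational(13, 2) (v = Mul(Rational(-1, 2), -13) = Rational(13, 2) ≈ 6.5000)
Mul(Mul(Function('U')(1), -36), v) = Mul(Mul(Add(5, 1), -36), Rational(13, 2)) = Mul(Mul(6, -36), Rational(13, 2)) = Mul(-216, Rational(13, 2)) = -1404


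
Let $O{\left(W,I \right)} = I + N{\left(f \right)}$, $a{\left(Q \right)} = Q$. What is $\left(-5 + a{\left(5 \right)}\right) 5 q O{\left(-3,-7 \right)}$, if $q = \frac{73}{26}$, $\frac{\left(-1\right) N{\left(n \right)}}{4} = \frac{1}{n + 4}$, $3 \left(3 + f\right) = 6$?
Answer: $0$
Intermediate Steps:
$f = -1$ ($f = -3 + \frac{1}{3} \cdot 6 = -3 + 2 = -1$)
$N{\left(n \right)} = - \frac{4}{4 + n}$ ($N{\left(n \right)} = - \frac{4}{n + 4} = - \frac{4}{4 + n}$)
$O{\left(W,I \right)} = - \frac{4}{3} + I$ ($O{\left(W,I \right)} = I - \frac{4}{4 - 1} = I - \frac{4}{3} = - \frac{4}{3} + I$)
$q = \frac{73}{26}$ ($q = 73 \cdot \frac{1}{26} = \frac{73}{26} \approx 2.8077$)
$\left(-5 + a{\left(5 \right)}\right) 5 q O{\left(-3,-7 \right)} = \left(-5 + 5\right) 5 \cdot \frac{73}{26} \left(- \frac{4}{3} - 7\right) = 0 \cdot 5 \cdot \frac{73}{26} \left(- \frac{25}{3}\right) = 0 \cdot \frac{73}{26} \left(- \frac{25}{3}\right) = 0 \left(- \frac{25}{3}\right) = 0$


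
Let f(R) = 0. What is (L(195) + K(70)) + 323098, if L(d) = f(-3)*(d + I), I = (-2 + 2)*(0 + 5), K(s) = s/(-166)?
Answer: 26817099/83 ≈ 3.2310e+5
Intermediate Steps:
K(s) = -s/166 (K(s) = s*(-1/166) = -s/166)
I = 0 (I = 0*5 = 0)
L(d) = 0 (L(d) = 0*(d + 0) = 0*d = 0)
(L(195) + K(70)) + 323098 = (0 - 1/166*70) + 323098 = (0 - 35/83) + 323098 = -35/83 + 323098 = 26817099/83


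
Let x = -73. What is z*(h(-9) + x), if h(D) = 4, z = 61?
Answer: -4209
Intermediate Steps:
z*(h(-9) + x) = 61*(4 - 73) = 61*(-69) = -4209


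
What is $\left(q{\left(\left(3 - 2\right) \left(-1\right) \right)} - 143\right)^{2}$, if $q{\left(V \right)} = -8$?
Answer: $22801$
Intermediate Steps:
$\left(q{\left(\left(3 - 2\right) \left(-1\right) \right)} - 143\right)^{2} = \left(-8 - 143\right)^{2} = \left(-151\right)^{2} = 22801$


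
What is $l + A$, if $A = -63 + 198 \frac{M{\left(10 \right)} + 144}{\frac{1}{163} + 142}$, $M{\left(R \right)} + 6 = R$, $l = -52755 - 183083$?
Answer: $- \frac{5455623895}{23147} \approx -2.3569 \cdot 10^{5}$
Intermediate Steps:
$l = -235838$ ($l = -52755 - 183083 = -235838$)
$M{\left(R \right)} = -6 + R$
$A = \frac{3318291}{23147}$ ($A = -63 + 198 \frac{\left(-6 + 10\right) + 144}{\frac{1}{163} + 142} = -63 + 198 \frac{4 + 144}{\frac{1}{163} + 142} = -63 + 198 \frac{148}{\frac{23147}{163}} = -63 + 198 \cdot 148 \cdot \frac{163}{23147} = -63 + 198 \cdot \frac{24124}{23147} = -63 + \frac{4776552}{23147} = \frac{3318291}{23147} \approx 143.36$)
$l + A = -235838 + \frac{3318291}{23147} = - \frac{5455623895}{23147}$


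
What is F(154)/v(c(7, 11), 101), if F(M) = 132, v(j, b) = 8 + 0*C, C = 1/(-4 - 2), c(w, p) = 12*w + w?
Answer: 33/2 ≈ 16.500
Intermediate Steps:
c(w, p) = 13*w
C = -⅙ (C = 1/(-6) = -⅙ ≈ -0.16667)
v(j, b) = 8 (v(j, b) = 8 + 0*(-⅙) = 8 + 0 = 8)
F(154)/v(c(7, 11), 101) = 132/8 = 132*(⅛) = 33/2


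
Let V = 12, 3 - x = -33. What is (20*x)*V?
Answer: 8640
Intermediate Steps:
x = 36 (x = 3 - 1*(-33) = 3 + 33 = 36)
(20*x)*V = (20*36)*12 = 720*12 = 8640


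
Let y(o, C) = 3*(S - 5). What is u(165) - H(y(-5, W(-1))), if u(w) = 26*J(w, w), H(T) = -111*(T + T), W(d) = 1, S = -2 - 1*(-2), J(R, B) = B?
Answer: 960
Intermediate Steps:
S = 0 (S = -2 + 2 = 0)
y(o, C) = -15 (y(o, C) = 3*(0 - 5) = 3*(-5) = -15)
H(T) = -222*T
u(w) = 26*w
u(165) - H(y(-5, W(-1))) = 26*165 - (-222)*(-15) = 4290 - 1*3330 = 4290 - 3330 = 960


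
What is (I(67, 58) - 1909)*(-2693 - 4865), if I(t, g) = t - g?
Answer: 14360200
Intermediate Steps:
(I(67, 58) - 1909)*(-2693 - 4865) = ((67 - 1*58) - 1909)*(-2693 - 4865) = ((67 - 58) - 1909)*(-7558) = (9 - 1909)*(-7558) = -1900*(-7558) = 14360200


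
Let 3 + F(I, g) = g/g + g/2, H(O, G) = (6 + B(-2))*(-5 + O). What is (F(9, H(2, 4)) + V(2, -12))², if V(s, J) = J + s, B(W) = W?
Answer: 324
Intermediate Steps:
H(O, G) = -20 + 4*O (H(O, G) = (6 - 2)*(-5 + O) = 4*(-5 + O) = -20 + 4*O)
F(I, g) = -2 + g/2 (F(I, g) = -3 + (g/g + g/2) = -3 + (1 + g*(½)) = -3 + (1 + g/2) = -2 + g/2)
(F(9, H(2, 4)) + V(2, -12))² = ((-2 + (-20 + 4*2)/2) + (-12 + 2))² = ((-2 + (-20 + 8)/2) - 10)² = ((-2 + (½)*(-12)) - 10)² = ((-2 - 6) - 10)² = (-8 - 10)² = (-18)² = 324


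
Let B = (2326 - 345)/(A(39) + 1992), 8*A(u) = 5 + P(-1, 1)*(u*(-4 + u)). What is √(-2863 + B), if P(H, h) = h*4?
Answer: 3*I*√145658095135/21401 ≈ 53.5*I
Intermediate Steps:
P(H, h) = 4*h
A(u) = 5/8 + u*(-4 + u)/2 (A(u) = (5 + (4*1)*(u*(-4 + u)))/8 = (5 + 4*(u*(-4 + u)))/8 = (5 + 4*u*(-4 + u))/8 = 5/8 + u*(-4 + u)/2)
B = 15848/21401 (B = (2326 - 345)/((5/8 + (½)*39² - 2*39) + 1992) = 1981/((5/8 + (½)*1521 - 78) + 1992) = 1981/((5/8 + 1521/2 - 78) + 1992) = 1981/(5465/8 + 1992) = 1981/(21401/8) = 1981*(8/21401) = 15848/21401 ≈ 0.74053)
√(-2863 + B) = √(-2863 + 15848/21401) = √(-61255215/21401) = 3*I*√145658095135/21401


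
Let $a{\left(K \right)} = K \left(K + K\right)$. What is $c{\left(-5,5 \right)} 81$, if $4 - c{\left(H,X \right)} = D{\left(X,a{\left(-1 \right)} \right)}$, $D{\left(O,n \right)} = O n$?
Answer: $-486$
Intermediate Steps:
$a{\left(K \right)} = 2 K^{2}$ ($a{\left(K \right)} = K 2 K = 2 K^{2}$)
$c{\left(H,X \right)} = 4 - 2 X$ ($c{\left(H,X \right)} = 4 - X 2 \left(-1\right)^{2} = 4 - X 2 \cdot 1 = 4 - X 2 = 4 - 2 X$)
$c{\left(-5,5 \right)} 81 = \left(4 - 10\right) 81 = \left(-6\right) 81 = -486$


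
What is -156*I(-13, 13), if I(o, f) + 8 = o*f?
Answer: 27612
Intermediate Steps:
I(o, f) = -8 + f*o (I(o, f) = -8 + o*f = -8 + f*o)
-156*I(-13, 13) = -156*(-8 + 13*(-13)) = -156*(-8 - 169) = -156*(-177) = 27612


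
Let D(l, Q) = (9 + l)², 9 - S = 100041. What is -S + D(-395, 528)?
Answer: 249028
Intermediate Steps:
S = -100032 (S = 9 - 1*100041 = 9 - 100041 = -100032)
-S + D(-395, 528) = -1*(-100032) + (9 - 395)² = 100032 + (-386)² = 100032 + 148996 = 249028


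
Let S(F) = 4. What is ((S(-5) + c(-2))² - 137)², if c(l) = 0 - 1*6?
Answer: 17689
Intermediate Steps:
c(l) = -6 (c(l) = 0 - 6 = -6)
((S(-5) + c(-2))² - 137)² = ((4 - 6)² - 137)² = ((-2)² - 137)² = (4 - 137)² = (-133)² = 17689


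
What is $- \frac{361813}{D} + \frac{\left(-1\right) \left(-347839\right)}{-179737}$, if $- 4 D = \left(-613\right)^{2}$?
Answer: $\frac{129417619533}{67539592753} \approx 1.9162$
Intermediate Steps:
$D = - \frac{375769}{4}$ ($D = - \frac{\left(-613\right)^{2}}{4} = \left(- \frac{1}{4}\right) 375769 = - \frac{375769}{4} \approx -93942.0$)
$- \frac{361813}{D} + \frac{\left(-1\right) \left(-347839\right)}{-179737} = - \frac{361813}{- \frac{375769}{4}} + \frac{\left(-1\right) \left(-347839\right)}{-179737} = \left(-361813\right) \left(- \frac{4}{375769}\right) + 347839 \left(- \frac{1}{179737}\right) = \frac{1447252}{375769} - \frac{347839}{179737} = \frac{129417619533}{67539592753}$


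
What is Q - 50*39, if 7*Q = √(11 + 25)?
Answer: -13644/7 ≈ -1949.1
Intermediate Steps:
Q = 6/7 (Q = √(11 + 25)/7 = √36/7 = (⅐)*6 = 6/7 ≈ 0.85714)
Q - 50*39 = 6/7 - 50*39 = 6/7 - 1950 = -13644/7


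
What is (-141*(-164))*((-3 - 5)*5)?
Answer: -924960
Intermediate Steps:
(-141*(-164))*((-3 - 5)*5) = 23124*(-8*5) = 23124*(-40) = -924960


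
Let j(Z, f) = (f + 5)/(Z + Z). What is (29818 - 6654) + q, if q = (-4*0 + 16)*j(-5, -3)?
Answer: 115804/5 ≈ 23161.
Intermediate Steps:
j(Z, f) = (5 + f)/(2*Z) (j(Z, f) = (5 + f)/((2*Z)) = (5 + f)*(1/(2*Z)) = (5 + f)/(2*Z))
q = -16/5 (q = (-4*0 + 16)*((1/2)*(5 - 3)/(-5)) = (0 + 16)*((1/2)*(-1/5)*2) = 16*(-1/5) = -16/5 ≈ -3.2000)
(29818 - 6654) + q = (29818 - 6654) - 16/5 = 23164 - 16/5 = 115804/5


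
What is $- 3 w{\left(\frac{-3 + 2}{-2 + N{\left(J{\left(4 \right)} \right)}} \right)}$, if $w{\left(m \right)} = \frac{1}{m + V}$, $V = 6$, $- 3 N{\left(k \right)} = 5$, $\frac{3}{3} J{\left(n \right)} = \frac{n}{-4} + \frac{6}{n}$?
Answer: $- \frac{11}{23} \approx -0.47826$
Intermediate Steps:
$J{\left(n \right)} = \frac{6}{n} - \frac{n}{4}$ ($J{\left(n \right)} = \frac{n}{-4} + \frac{6}{n} = n \left(- \frac{1}{4}\right) + \frac{6}{n} = - \frac{n}{4} + \frac{6}{n} = \frac{6}{n} - \frac{n}{4}$)
$N{\left(k \right)} = - \frac{5}{3}$ ($N{\left(k \right)} = \left(- \frac{1}{3}\right) 5 = - \frac{5}{3}$)
$w{\left(m \right)} = \frac{1}{6 + m}$ ($w{\left(m \right)} = \frac{1}{m + 6} = \frac{1}{6 + m}$)
$- 3 w{\left(\frac{-3 + 2}{-2 + N{\left(J{\left(4 \right)} \right)}} \right)} = - \frac{3}{6 + \frac{-3 + 2}{-2 - \frac{5}{3}}} = - \frac{3}{6 - \frac{1}{- \frac{11}{3}}} = - \frac{3}{6 - - \frac{3}{11}} = - \frac{3}{6 + \frac{3}{11}} = - \frac{3}{\frac{69}{11}} = \left(-3\right) \frac{11}{69} = - \frac{11}{23}$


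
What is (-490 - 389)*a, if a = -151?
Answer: 132729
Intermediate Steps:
(-490 - 389)*a = (-490 - 389)*(-151) = -879*(-151) = 132729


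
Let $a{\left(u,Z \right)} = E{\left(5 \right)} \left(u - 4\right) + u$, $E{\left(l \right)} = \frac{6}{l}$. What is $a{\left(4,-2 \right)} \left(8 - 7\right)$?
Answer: $4$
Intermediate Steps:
$a{\left(u,Z \right)} = - \frac{24}{5} + \frac{11 u}{5}$ ($a{\left(u,Z \right)} = \frac{6}{5} \left(u - 4\right) + u = 6 \cdot \frac{1}{5} \left(-4 + u\right) + u = \frac{6 \left(-4 + u\right)}{5} + u = \left(- \frac{24}{5} + \frac{6 u}{5}\right) + u = - \frac{24}{5} + \frac{11 u}{5}$)
$a{\left(4,-2 \right)} \left(8 - 7\right) = \left(- \frac{24}{5} + \frac{11}{5} \cdot 4\right) \left(8 - 7\right) = \left(- \frac{24}{5} + \frac{44}{5}\right) 1 = 4 \cdot 1 = 4$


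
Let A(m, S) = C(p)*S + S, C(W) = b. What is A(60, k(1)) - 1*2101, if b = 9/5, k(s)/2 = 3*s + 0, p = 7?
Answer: -10421/5 ≈ -2084.2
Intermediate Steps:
k(s) = 6*s (k(s) = 2*(3*s + 0) = 2*(3*s) = 6*s)
b = 9/5 (b = 9*(⅕) = 9/5 ≈ 1.8000)
C(W) = 9/5
A(m, S) = 14*S/5 (A(m, S) = 9*S/5 + S = 14*S/5)
A(60, k(1)) - 1*2101 = 14*(6*1)/5 - 1*2101 = (14/5)*6 - 2101 = 84/5 - 2101 = -10421/5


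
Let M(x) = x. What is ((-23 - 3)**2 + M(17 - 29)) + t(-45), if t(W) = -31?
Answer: 633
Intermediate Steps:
((-23 - 3)**2 + M(17 - 29)) + t(-45) = ((-23 - 3)**2 + (17 - 29)) - 31 = ((-26)**2 - 12) - 31 = (676 - 12) - 31 = 664 - 31 = 633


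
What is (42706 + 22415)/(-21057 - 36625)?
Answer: -65121/57682 ≈ -1.1290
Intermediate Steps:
(42706 + 22415)/(-21057 - 36625) = 65121/(-57682) = 65121*(-1/57682) = -65121/57682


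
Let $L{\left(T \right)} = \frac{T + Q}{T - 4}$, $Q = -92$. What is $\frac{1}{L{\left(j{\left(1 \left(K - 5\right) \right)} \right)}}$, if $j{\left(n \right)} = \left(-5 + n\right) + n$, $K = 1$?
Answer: $\frac{17}{105} \approx 0.1619$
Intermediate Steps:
$j{\left(n \right)} = -5 + 2 n$
$L{\left(T \right)} = \frac{-92 + T}{-4 + T}$ ($L{\left(T \right)} = \frac{T - 92}{T - 4} = \frac{-92 + T}{-4 + T}$)
$\frac{1}{L{\left(j{\left(1 \left(K - 5\right) \right)} \right)}} = \frac{1}{\frac{1}{-4 + \left(-5 + 2 \cdot 1 \left(1 - 5\right)\right)} \left(-92 + \left(-5 + 2 \cdot 1 \left(1 - 5\right)\right)\right)} = \frac{1}{\frac{1}{-4 + \left(-5 + 2 \cdot 1 \left(-4\right)\right)} \left(-92 + \left(-5 + 2 \cdot 1 \left(-4\right)\right)\right)} = \frac{1}{\frac{1}{-4 + \left(-5 + 2 \left(-4\right)\right)} \left(-92 + \left(-5 + 2 \left(-4\right)\right)\right)} = \frac{1}{\frac{1}{-4 - 13} \left(-92 - 13\right)} = \frac{1}{\frac{1}{-17} \left(-105\right)} = \frac{1}{\left(- \frac{1}{17}\right) \left(-105\right)} = \frac{1}{\frac{105}{17}} = \frac{17}{105}$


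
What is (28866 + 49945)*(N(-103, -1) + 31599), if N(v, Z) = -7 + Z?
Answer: 2489718301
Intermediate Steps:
(28866 + 49945)*(N(-103, -1) + 31599) = (28866 + 49945)*((-7 - 1) + 31599) = 78811*(-8 + 31599) = 78811*31591 = 2489718301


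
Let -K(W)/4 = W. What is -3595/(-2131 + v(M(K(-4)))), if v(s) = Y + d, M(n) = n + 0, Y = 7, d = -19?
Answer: 3595/2143 ≈ 1.6776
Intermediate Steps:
K(W) = -4*W
M(n) = n
v(s) = -12 (v(s) = 7 - 19 = -12)
-3595/(-2131 + v(M(K(-4)))) = -3595/(-2131 - 12) = -3595/(-2143) = -3595*(-1/2143) = 3595/2143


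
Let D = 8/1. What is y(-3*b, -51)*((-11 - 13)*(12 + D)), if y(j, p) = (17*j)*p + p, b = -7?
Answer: 8763840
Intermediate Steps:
D = 8 (D = 8*1 = 8)
y(j, p) = p + 17*j*p (y(j, p) = 17*j*p + p = p + 17*j*p)
y(-3*b, -51)*((-11 - 13)*(12 + D)) = (-51*(1 + 17*(-3*(-7))))*((-11 - 13)*(12 + 8)) = (-51*(1 + 17*21))*(-24*20) = -51*(1 + 357)*(-480) = -51*358*(-480) = -18258*(-480) = 8763840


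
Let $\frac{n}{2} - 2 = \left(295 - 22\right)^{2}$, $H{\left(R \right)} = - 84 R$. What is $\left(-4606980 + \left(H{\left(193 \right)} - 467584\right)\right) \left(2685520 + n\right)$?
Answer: $-14430222015632$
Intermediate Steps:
$n = 149062$ ($n = 4 + 2 \left(295 - 22\right)^{2} = 4 + 2 \cdot 273^{2} = 4 + 2 \cdot 74529 = 4 + 149058 = 149062$)
$\left(-4606980 + \left(H{\left(193 \right)} - 467584\right)\right) \left(2685520 + n\right) = \left(-4606980 - 483796\right) \left(2685520 + 149062\right) = \left(-4606980 - 483796\right) 2834582 = \left(-5090776\right) 2834582 = -14430222015632$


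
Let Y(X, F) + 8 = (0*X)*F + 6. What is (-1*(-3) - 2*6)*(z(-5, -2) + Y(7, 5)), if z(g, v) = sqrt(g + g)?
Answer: 18 - 9*I*sqrt(10) ≈ 18.0 - 28.461*I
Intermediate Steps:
z(g, v) = sqrt(2)*sqrt(g) (z(g, v) = sqrt(2*g) = sqrt(2)*sqrt(g))
Y(X, F) = -2 (Y(X, F) = -8 + ((0*X)*F + 6) = -8 + (0*F + 6) = -8 + (0 + 6) = -8 + 6 = -2)
(-1*(-3) - 2*6)*(z(-5, -2) + Y(7, 5)) = (-1*(-3) - 2*6)*(sqrt(2)*sqrt(-5) - 2) = (3 - 12)*(sqrt(2)*(I*sqrt(5)) - 2) = -9*(I*sqrt(10) - 2) = -9*(-2 + I*sqrt(10)) = 18 - 9*I*sqrt(10)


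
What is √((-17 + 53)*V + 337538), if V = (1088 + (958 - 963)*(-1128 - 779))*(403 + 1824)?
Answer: √852004694 ≈ 29189.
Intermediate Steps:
V = 23657421 (V = (1088 - 5*(-1907))*2227 = (1088 + 9535)*2227 = 10623*2227 = 23657421)
√((-17 + 53)*V + 337538) = √((-17 + 53)*23657421 + 337538) = √(36*23657421 + 337538) = √(851667156 + 337538) = √852004694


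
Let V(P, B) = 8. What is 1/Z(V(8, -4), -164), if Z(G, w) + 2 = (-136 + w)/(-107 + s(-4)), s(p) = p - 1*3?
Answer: 19/12 ≈ 1.5833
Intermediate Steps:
s(p) = -3 + p (s(p) = p - 3 = -3 + p)
Z(G, w) = -46/57 - w/114 (Z(G, w) = -2 + (-136 + w)/(-107 + (-3 - 4)) = -2 + (-136 + w)/(-107 - 7) = -2 + (-136 + w)/(-114) = -2 + (-136 + w)*(-1/114) = -2 + (68/57 - w/114) = -46/57 - w/114)
1/Z(V(8, -4), -164) = 1/(-46/57 - 1/114*(-164)) = 1/(-46/57 + 82/57) = 1/(12/19) = 19/12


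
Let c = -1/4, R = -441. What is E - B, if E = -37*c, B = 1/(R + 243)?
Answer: 3665/396 ≈ 9.2551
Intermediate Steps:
c = -1/4 (c = -1*1/4 = -1/4 ≈ -0.25000)
B = -1/198 (B = 1/(-441 + 243) = 1/(-198) = -1/198 ≈ -0.0050505)
E = 37/4 (E = -37*(-1/4) = 37/4 ≈ 9.2500)
E - B = 37/4 - 1*(-1/198) = 37/4 + 1/198 = 3665/396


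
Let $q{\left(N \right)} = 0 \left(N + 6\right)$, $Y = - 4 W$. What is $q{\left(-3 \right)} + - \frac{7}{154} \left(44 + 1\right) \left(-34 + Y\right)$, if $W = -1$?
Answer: $\frac{675}{11} \approx 61.364$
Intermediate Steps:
$Y = 4$ ($Y = \left(-4\right) \left(-1\right) = 4$)
$q{\left(N \right)} = 0$ ($q{\left(N \right)} = 0 \left(6 + N\right) = 0$)
$q{\left(-3 \right)} + - \frac{7}{154} \left(44 + 1\right) \left(-34 + Y\right) = 0 + - \frac{7}{154} \left(44 + 1\right) \left(-34 + 4\right) = 0 + \left(-7\right) \frac{1}{154} \cdot 45 \left(-30\right) = 0 - - \frac{675}{11} = 0 + \frac{675}{11} = \frac{675}{11}$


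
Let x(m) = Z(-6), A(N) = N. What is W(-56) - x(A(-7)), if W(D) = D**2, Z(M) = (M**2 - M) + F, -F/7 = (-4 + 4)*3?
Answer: 3094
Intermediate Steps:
F = 0 (F = -7*(-4 + 4)*3 = -0*3 = -7*0 = 0)
Z(M) = M**2 - M (Z(M) = (M**2 - M) + 0 = M**2 - M)
x(m) = 42 (x(m) = -6*(-1 - 6) = -6*(-7) = 42)
W(-56) - x(A(-7)) = (-56)**2 - 1*42 = 3136 - 42 = 3094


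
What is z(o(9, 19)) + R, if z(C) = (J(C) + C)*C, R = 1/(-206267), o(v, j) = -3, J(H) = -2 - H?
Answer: 1237601/206267 ≈ 6.0000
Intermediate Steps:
R = -1/206267 ≈ -4.8481e-6
z(C) = -2*C (z(C) = ((-2 - C) + C)*C = -2*C)
z(o(9, 19)) + R = -2*(-3) - 1/206267 = 6 - 1/206267 = 1237601/206267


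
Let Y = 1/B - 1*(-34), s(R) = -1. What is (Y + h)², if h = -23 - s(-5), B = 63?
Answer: 573049/3969 ≈ 144.38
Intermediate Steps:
h = -22 (h = -23 - 1*(-1) = -23 + 1 = -22)
Y = 2143/63 (Y = 1/63 - 1*(-34) = 1/63 + 34 = 2143/63 ≈ 34.016)
(Y + h)² = (2143/63 - 22)² = (757/63)² = 573049/3969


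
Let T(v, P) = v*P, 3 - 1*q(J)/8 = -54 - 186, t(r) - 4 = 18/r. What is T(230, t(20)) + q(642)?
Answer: 3071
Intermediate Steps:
t(r) = 4 + 18/r
q(J) = 1944 (q(J) = 24 - 8*(-54 - 186) = 24 - 8*(-240) = 24 + 1920 = 1944)
T(v, P) = P*v
T(230, t(20)) + q(642) = (4 + 18/20)*230 + 1944 = (4 + 18*(1/20))*230 + 1944 = (4 + 9/10)*230 + 1944 = (49/10)*230 + 1944 = 1127 + 1944 = 3071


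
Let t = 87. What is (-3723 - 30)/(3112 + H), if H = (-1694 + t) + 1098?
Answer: -3753/2603 ≈ -1.4418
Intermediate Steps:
H = -509 (H = (-1694 + 87) + 1098 = -1607 + 1098 = -509)
(-3723 - 30)/(3112 + H) = (-3723 - 30)/(3112 - 509) = -3753/2603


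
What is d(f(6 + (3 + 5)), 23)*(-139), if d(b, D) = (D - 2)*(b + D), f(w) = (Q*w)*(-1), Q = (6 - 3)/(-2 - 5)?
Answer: -84651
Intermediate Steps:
Q = -3/7 (Q = 3/(-7) = 3*(-⅐) = -3/7 ≈ -0.42857)
f(w) = 3*w/7 (f(w) = -3*w/7*(-1) = 3*w/7)
d(b, D) = (-2 + D)*(D + b)
d(f(6 + (3 + 5)), 23)*(-139) = (23² - 2*23 - 6*(6 + (3 + 5))/7 + 23*(3*(6 + (3 + 5))/7))*(-139) = (529 - 46 - 6*(6 + 8)/7 + 23*(3*(6 + 8)/7))*(-139) = (529 - 46 - 6*14/7 + 23*((3/7)*14))*(-139) = (529 - 46 - 2*6 + 23*6)*(-139) = (529 - 46 - 12 + 138)*(-139) = 609*(-139) = -84651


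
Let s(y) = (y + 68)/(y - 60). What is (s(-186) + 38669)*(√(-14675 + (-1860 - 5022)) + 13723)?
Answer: 65271336158/123 + 4756346*I*√21557/123 ≈ 5.3066e+8 + 5.6776e+6*I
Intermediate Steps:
s(y) = (68 + y)/(-60 + y)
(s(-186) + 38669)*(√(-14675 + (-1860 - 5022)) + 13723) = ((68 - 186)/(-60 - 186) + 38669)*(√(-14675 + (-1860 - 5022)) + 13723) = (-118/(-246) + 38669)*(√(-14675 - 6882) + 13723) = (-1/246*(-118) + 38669)*(√(-21557) + 13723) = (59/123 + 38669)*(I*√21557 + 13723) = 4756346*(13723 + I*√21557)/123 = 65271336158/123 + 4756346*I*√21557/123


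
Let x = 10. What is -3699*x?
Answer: -36990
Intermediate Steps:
-3699*x = -3699*10 = -36990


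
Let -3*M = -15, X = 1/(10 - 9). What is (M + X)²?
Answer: 36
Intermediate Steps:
X = 1 (X = 1/1 = 1)
M = 5 (M = -⅓*(-15) = 5)
(M + X)² = (5 + 1)² = 6² = 36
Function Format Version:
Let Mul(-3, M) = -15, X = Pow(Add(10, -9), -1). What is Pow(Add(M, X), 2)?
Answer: 36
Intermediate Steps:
X = 1 (X = Pow(1, -1) = 1)
M = 5 (M = Mul(Rational(-1, 3), -15) = 5)
Pow(Add(M, X), 2) = Pow(Add(5, 1), 2) = Pow(6, 2) = 36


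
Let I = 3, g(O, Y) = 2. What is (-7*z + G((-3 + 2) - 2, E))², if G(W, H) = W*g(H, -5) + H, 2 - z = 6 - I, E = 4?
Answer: 25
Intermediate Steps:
z = -1 (z = 2 - (6 - 1*3) = 2 - (6 - 3) = 2 - 1*3 = 2 - 3 = -1)
G(W, H) = H + 2*W (G(W, H) = W*2 + H = 2*W + H = H + 2*W)
(-7*z + G((-3 + 2) - 2, E))² = (-7*(-1) + (4 + 2*((-3 + 2) - 2)))² = (7 + (4 + 2*(-1 - 2)))² = (7 + (4 + 2*(-3)))² = (7 + (4 - 6))² = (7 - 2)² = 5² = 25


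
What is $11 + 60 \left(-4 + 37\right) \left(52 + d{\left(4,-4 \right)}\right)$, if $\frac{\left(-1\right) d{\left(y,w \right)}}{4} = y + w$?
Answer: $102971$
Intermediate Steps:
$d{\left(y,w \right)} = - 4 w - 4 y$ ($d{\left(y,w \right)} = - 4 \left(y + w\right) = - 4 \left(w + y\right) = - 4 w - 4 y$)
$11 + 60 \left(-4 + 37\right) \left(52 + d{\left(4,-4 \right)}\right) = 11 + 60 \left(-4 + 37\right) \left(52 - 0\right) = 11 + 60 \cdot 33 \left(52 + \left(16 - 16\right)\right) = 11 + 60 \cdot 33 \left(52 + 0\right) = 11 + 60 \cdot 33 \cdot 52 = 11 + 60 \cdot 1716 = 11 + 102960 = 102971$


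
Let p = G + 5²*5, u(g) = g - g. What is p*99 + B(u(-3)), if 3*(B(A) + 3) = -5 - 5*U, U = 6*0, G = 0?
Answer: 37111/3 ≈ 12370.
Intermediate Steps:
u(g) = 0
U = 0
B(A) = -14/3 (B(A) = -3 + (-5 - 5*0)/3 = -3 + (-5 + 0)/3 = -3 + (⅓)*(-5) = -3 - 5/3 = -14/3)
p = 125 (p = 0 + 5²*5 = 0 + 25*5 = 0 + 125 = 125)
p*99 + B(u(-3)) = 125*99 - 14/3 = 12375 - 14/3 = 37111/3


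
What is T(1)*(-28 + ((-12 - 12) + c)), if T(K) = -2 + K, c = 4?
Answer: 48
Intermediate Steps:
T(1)*(-28 + ((-12 - 12) + c)) = (-2 + 1)*(-28 + ((-12 - 12) + 4)) = -(-28 + (-24 + 4)) = -(-28 - 20) = -1*(-48) = 48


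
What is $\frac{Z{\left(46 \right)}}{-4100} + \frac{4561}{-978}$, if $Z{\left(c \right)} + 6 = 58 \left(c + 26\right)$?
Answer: $- \frac{569459}{100245} \approx -5.6807$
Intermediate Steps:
$Z{\left(c \right)} = 1502 + 58 c$ ($Z{\left(c \right)} = -6 + 58 \left(c + 26\right) = -6 + 58 \left(26 + c\right) = -6 + \left(1508 + 58 c\right) = 1502 + 58 c$)
$\frac{Z{\left(46 \right)}}{-4100} + \frac{4561}{-978} = \frac{1502 + 58 \cdot 46}{-4100} + \frac{4561}{-978} = \left(1502 + 2668\right) \left(- \frac{1}{4100}\right) + 4561 \left(- \frac{1}{978}\right) = 4170 \left(- \frac{1}{4100}\right) - \frac{4561}{978} = - \frac{417}{410} - \frac{4561}{978} = - \frac{569459}{100245}$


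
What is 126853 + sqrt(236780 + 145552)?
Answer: 126853 + 2*sqrt(95583) ≈ 1.2747e+5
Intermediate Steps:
126853 + sqrt(236780 + 145552) = 126853 + sqrt(382332) = 126853 + 2*sqrt(95583)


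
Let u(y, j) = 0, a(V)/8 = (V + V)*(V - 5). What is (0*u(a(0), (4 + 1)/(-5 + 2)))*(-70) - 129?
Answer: -129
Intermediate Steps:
a(V) = 16*V*(-5 + V) (a(V) = 8*((V + V)*(V - 5)) = 8*((2*V)*(-5 + V)) = 8*(2*V*(-5 + V)) = 16*V*(-5 + V))
(0*u(a(0), (4 + 1)/(-5 + 2)))*(-70) - 129 = (0*0)*(-70) - 129 = 0*(-70) - 129 = 0 - 129 = -129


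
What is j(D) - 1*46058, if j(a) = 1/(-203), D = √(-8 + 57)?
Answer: -9349775/203 ≈ -46058.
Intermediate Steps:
D = 7 (D = √49 = 7)
j(a) = -1/203
j(D) - 1*46058 = -1/203 - 1*46058 = -1/203 - 46058 = -9349775/203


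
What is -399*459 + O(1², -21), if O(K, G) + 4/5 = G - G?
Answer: -915709/5 ≈ -1.8314e+5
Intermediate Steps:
O(K, G) = -⅘ (O(K, G) = -⅘ + (G - G) = -⅘ + 0 = -⅘)
-399*459 + O(1², -21) = -399*459 - ⅘ = -183141 - ⅘ = -915709/5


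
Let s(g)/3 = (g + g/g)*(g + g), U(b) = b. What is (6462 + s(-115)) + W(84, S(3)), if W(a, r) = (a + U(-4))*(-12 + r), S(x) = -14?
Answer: 83042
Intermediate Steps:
s(g) = 6*g*(1 + g) (s(g) = 3*((g + g/g)*(g + g)) = 3*((g + 1)*(2*g)) = 3*((1 + g)*(2*g)) = 3*(2*g*(1 + g)) = 6*g*(1 + g))
W(a, r) = (-12 + r)*(-4 + a) (W(a, r) = (a - 4)*(-12 + r) = (-4 + a)*(-12 + r) = (-12 + r)*(-4 + a))
(6462 + s(-115)) + W(84, S(3)) = (6462 + 6*(-115)*(1 - 115)) + (48 - 12*84 - 4*(-14) + 84*(-14)) = (6462 + 6*(-115)*(-114)) + (48 - 1008 + 56 - 1176) = (6462 + 78660) - 2080 = 85122 - 2080 = 83042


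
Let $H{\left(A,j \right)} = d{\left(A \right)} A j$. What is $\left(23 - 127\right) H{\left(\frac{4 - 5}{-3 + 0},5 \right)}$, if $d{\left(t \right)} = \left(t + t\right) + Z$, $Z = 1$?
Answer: $- \frac{2600}{9} \approx -288.89$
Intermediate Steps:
$d{\left(t \right)} = 1 + 2 t$ ($d{\left(t \right)} = \left(t + t\right) + 1 = 2 t + 1 = 1 + 2 t$)
$H{\left(A,j \right)} = A j \left(1 + 2 A\right)$ ($H{\left(A,j \right)} = \left(1 + 2 A\right) A j = A \left(1 + 2 A\right) j = A j \left(1 + 2 A\right)$)
$\left(23 - 127\right) H{\left(\frac{4 - 5}{-3 + 0},5 \right)} = \left(23 - 127\right) \frac{4 - 5}{-3 + 0} \cdot 5 \left(1 + 2 \frac{4 - 5}{-3 + 0}\right) = - 104 - \frac{1}{-3} \cdot 5 \left(1 + 2 \left(- \frac{1}{-3}\right)\right) = - 104 \left(-1\right) \left(- \frac{1}{3}\right) 5 \left(1 + 2 \left(\left(-1\right) \left(- \frac{1}{3}\right)\right)\right) = - 104 \cdot \frac{1}{3} \cdot 5 \left(1 + 2 \cdot \frac{1}{3}\right) = - 104 \cdot \frac{1}{3} \cdot 5 \left(1 + \frac{2}{3}\right) = - 104 \cdot \frac{1}{3} \cdot 5 \cdot \frac{5}{3} = \left(-104\right) \frac{25}{9} = - \frac{2600}{9}$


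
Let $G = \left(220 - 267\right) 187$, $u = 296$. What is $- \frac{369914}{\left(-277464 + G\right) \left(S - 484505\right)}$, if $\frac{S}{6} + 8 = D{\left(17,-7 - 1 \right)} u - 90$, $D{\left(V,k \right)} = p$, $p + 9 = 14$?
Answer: $- \frac{369914}{136317399889} \approx -2.7136 \cdot 10^{-6}$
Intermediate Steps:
$p = 5$ ($p = -9 + 14 = 5$)
$D{\left(V,k \right)} = 5$
$S = 8292$ ($S = -48 + 6 \left(5 \cdot 296 - 90\right) = -48 + 6 \left(1480 - 90\right) = -48 + 6 \cdot 1390 = -48 + 8340 = 8292$)
$G = -8789$ ($G = \left(-47\right) 187 = -8789$)
$- \frac{369914}{\left(-277464 + G\right) \left(S - 484505\right)} = - \frac{369914}{\left(-277464 - 8789\right) \left(8292 - 484505\right)} = - \frac{369914}{\left(-286253\right) \left(-476213\right)} = - \frac{369914}{136317399889}$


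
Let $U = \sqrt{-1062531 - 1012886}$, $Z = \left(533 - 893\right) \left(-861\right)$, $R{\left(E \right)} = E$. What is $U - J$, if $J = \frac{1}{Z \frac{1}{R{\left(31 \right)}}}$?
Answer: $- \frac{31}{309960} + i \sqrt{2075417} \approx -0.00010001 + 1440.6 i$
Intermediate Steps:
$Z = 309960$ ($Z = \left(-360\right) \left(-861\right) = 309960$)
$U = i \sqrt{2075417}$ ($U = \sqrt{-2075417} = i \sqrt{2075417} \approx 1440.6 i$)
$J = \frac{31}{309960}$ ($J = \frac{1}{309960 \cdot \frac{1}{31}} = \frac{1}{\frac{309960}{31}} = \frac{31}{309960} \approx 0.00010001$)
$U - J = i \sqrt{2075417} - \frac{31}{309960} = - \frac{31}{309960} + i \sqrt{2075417}$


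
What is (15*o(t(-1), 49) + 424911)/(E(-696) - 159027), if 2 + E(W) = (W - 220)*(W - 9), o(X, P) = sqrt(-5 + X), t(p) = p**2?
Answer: 424911/486751 + 30*I/486751 ≈ 0.87295 + 6.1633e-5*I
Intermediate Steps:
E(W) = -2 + (-220 + W)*(-9 + W) (E(W) = -2 + (W - 220)*(W - 9) = -2 + (-220 + W)*(-9 + W))
(15*o(t(-1), 49) + 424911)/(E(-696) - 159027) = (15*sqrt(-5 + (-1)**2) + 424911)/((1978 + (-696)**2 - 229*(-696)) - 159027) = (15*sqrt(-5 + 1) + 424911)/((1978 + 484416 + 159384) - 159027) = (15*sqrt(-4) + 424911)/(645778 - 159027) = (15*(2*I) + 424911)/486751 = (30*I + 424911)*(1/486751) = (424911 + 30*I)*(1/486751) = 424911/486751 + 30*I/486751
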